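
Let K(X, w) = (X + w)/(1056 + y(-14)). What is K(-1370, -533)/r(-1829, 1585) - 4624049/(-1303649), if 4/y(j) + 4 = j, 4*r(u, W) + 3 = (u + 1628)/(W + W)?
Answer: 39432947744101/6682933674521 ≈ 5.9005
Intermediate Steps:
r(u, W) = -3/4 + (1628 + u)/(8*W) (r(u, W) = -3/4 + ((u + 1628)/(W + W))/4 = -3/4 + ((1628 + u)/((2*W)))/4 = -3/4 + ((1628 + u)*(1/(2*W)))/4 = -3/4 + ((1628 + u)/(2*W))/4 = -3/4 + (1628 + u)/(8*W))
y(j) = 4/(-4 + j)
K(X, w) = 9*X/9502 + 9*w/9502 (K(X, w) = (X + w)/(1056 + 4/(-4 - 14)) = (X + w)/(1056 + 4/(-18)) = (X + w)/(1056 + 4*(-1/18)) = (X + w)/(1056 - 2/9) = (X + w)/(9502/9) = (X + w)*(9/9502) = 9*X/9502 + 9*w/9502)
K(-1370, -533)/r(-1829, 1585) - 4624049/(-1303649) = ((9/9502)*(-1370) + (9/9502)*(-533))/(((1/8)*(1628 - 1829 - 6*1585)/1585)) - 4624049/(-1303649) = (-6165/4751 - 4797/9502)/(((1/8)*(1/1585)*(1628 - 1829 - 9510))) - 4624049*(-1/1303649) = -17127/(9502*((1/8)*(1/1585)*(-9711))) + 4624049/1303649 = -17127/(9502*(-9711/12680)) + 4624049/1303649 = -17127/9502*(-12680/9711) + 4624049/1303649 = 12065020/5126329 + 4624049/1303649 = 39432947744101/6682933674521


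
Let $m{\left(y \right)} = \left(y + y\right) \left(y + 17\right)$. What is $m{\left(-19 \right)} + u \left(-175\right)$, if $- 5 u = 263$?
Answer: $9281$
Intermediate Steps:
$u = - \frac{263}{5}$ ($u = \left(- \frac{1}{5}\right) 263 = - \frac{263}{5} \approx -52.6$)
$m{\left(y \right)} = 2 y \left(17 + y\right)$
$m{\left(-19 \right)} + u \left(-175\right) = 2 \left(-19\right) \left(17 - 19\right) - -9205 = 2 \left(-19\right) \left(-2\right) + 9205 = 76 + 9205 = 9281$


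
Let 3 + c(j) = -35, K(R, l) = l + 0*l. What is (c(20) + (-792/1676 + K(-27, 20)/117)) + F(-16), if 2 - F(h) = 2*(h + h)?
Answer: 1357858/49023 ≈ 27.698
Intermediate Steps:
K(R, l) = l (K(R, l) = l + 0 = l)
c(j) = -38 (c(j) = -3 - 35 = -38)
F(h) = 2 - 4*h (F(h) = 2 - 2*(h + h) = 2 - 2*2*h = 2 - 4*h)
(c(20) + (-792/1676 + K(-27, 20)/117)) + F(-16) = (-38 + (-792/1676 + 20/117)) + (2 - 4*(-16)) = (-38 + (-792*1/1676 + 20*(1/117))) + (2 + 64) = (-38 + (-198/419 + 20/117)) + 66 = (-38 - 14786/49023) + 66 = -1877660/49023 + 66 = 1357858/49023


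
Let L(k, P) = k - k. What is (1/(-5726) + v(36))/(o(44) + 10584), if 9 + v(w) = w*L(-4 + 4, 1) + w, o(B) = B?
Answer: 154601/60855928 ≈ 0.0025404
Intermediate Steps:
L(k, P) = 0
v(w) = -9 + w (v(w) = -9 + (w*0 + w) = -9 + (0 + w) = -9 + w)
(1/(-5726) + v(36))/(o(44) + 10584) = (1/(-5726) + (-9 + 36))/(44 + 10584) = (-1/5726 + 27)/10628 = (154601/5726)*(1/10628) = 154601/60855928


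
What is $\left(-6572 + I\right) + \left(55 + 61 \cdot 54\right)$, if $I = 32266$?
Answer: $29043$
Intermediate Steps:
$\left(-6572 + I\right) + \left(55 + 61 \cdot 54\right) = \left(-6572 + 32266\right) + \left(55 + 61 \cdot 54\right) = 25694 + \left(55 + 3294\right) = 25694 + 3349 = 29043$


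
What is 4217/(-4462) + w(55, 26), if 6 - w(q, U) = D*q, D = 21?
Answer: -5131055/4462 ≈ -1149.9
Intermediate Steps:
w(q, U) = 6 - 21*q
4217/(-4462) + w(55, 26) = 4217/(-4462) + (6 - 21*55) = 4217*(-1/4462) + (6 - 1155) = -4217/4462 - 1149 = -5131055/4462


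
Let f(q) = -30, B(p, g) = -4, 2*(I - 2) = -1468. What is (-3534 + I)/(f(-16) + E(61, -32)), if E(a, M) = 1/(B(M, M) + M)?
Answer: 153576/1081 ≈ 142.07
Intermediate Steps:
I = -732 (I = 2 + (½)*(-1468) = 2 - 734 = -732)
E(a, M) = 1/(-4 + M)
(-3534 + I)/(f(-16) + E(61, -32)) = (-3534 - 732)/(-30 + 1/(-4 - 32)) = -4266/(-30 + 1/(-36)) = -4266/(-30 - 1/36) = -4266/(-1081/36) = -4266*(-36/1081) = 153576/1081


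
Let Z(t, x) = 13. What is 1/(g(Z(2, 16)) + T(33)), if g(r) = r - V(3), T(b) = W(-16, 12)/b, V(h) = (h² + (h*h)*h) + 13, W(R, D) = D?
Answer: -11/392 ≈ -0.028061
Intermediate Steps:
V(h) = 13 + h² + h³ (V(h) = (h² + h²*h) + 13 = (h² + h³) + 13 = 13 + h² + h³)
T(b) = 12/b
g(r) = -49 + r (g(r) = r - (13 + 3² + 3³) = r - (13 + 9 + 27) = r - 1*49 = r - 49 = -49 + r)
1/(g(Z(2, 16)) + T(33)) = 1/((-49 + 13) + 12/33) = 1/(-36 + 12*(1/33)) = 1/(-36 + 4/11) = 1/(-392/11) = -11/392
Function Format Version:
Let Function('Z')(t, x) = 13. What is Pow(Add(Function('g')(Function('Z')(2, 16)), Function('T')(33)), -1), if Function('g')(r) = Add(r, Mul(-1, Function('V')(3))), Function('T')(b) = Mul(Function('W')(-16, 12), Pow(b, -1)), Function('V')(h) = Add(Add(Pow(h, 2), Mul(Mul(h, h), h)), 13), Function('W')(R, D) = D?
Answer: Rational(-11, 392) ≈ -0.028061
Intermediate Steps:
Function('V')(h) = Add(13, Pow(h, 2), Pow(h, 3)) (Function('V')(h) = Add(Add(Pow(h, 2), Mul(Pow(h, 2), h)), 13) = Add(Add(Pow(h, 2), Pow(h, 3)), 13) = Add(13, Pow(h, 2), Pow(h, 3)))
Function('T')(b) = Mul(12, Pow(b, -1))
Function('g')(r) = Add(-49, r) (Function('g')(r) = Add(r, Mul(-1, Add(13, Pow(3, 2), Pow(3, 3)))) = Add(r, Mul(-1, Add(13, 9, 27))) = Add(r, Mul(-1, 49)) = Add(r, -49) = Add(-49, r))
Pow(Add(Function('g')(Function('Z')(2, 16)), Function('T')(33)), -1) = Pow(Add(Add(-49, 13), Mul(12, Pow(33, -1))), -1) = Pow(Add(-36, Mul(12, Rational(1, 33))), -1) = Pow(Add(-36, Rational(4, 11)), -1) = Pow(Rational(-392, 11), -1) = Rational(-11, 392)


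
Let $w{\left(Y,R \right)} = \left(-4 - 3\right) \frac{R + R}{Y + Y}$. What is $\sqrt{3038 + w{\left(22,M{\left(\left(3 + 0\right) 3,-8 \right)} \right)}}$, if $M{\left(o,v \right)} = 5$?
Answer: $\frac{\sqrt{1469622}}{22} \approx 55.104$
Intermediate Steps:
$w{\left(Y,R \right)} = - \frac{7 R}{Y}$ ($w{\left(Y,R \right)} = - 7 \frac{2 R}{2 Y} = - 7 \cdot 2 R \frac{1}{2 Y} = - 7 \frac{R}{Y} = - \frac{7 R}{Y}$)
$\sqrt{3038 + w{\left(22,M{\left(\left(3 + 0\right) 3,-8 \right)} \right)}} = \sqrt{3038 - \frac{35}{22}} = \sqrt{\frac{66801}{22}} = \frac{\sqrt{1469622}}{22}$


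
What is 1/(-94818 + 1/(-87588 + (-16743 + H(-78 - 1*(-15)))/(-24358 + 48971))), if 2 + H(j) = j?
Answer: -2155820252/204410564678749 ≈ -1.0547e-5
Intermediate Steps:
H(j) = -2 + j
1/(-94818 + 1/(-87588 + (-16743 + H(-78 - 1*(-15)))/(-24358 + 48971))) = 1/(-94818 + 1/(-87588 + (-16743 + (-2 + (-78 - 1*(-15))))/(-24358 + 48971))) = 1/(-94818 + 1/(-87588 + (-16743 + (-2 + (-78 + 15)))/24613)) = 1/(-94818 + 1/(-87588 + (-16743 + (-2 - 63))*(1/24613))) = 1/(-94818 + 1/(-87588 + (-16743 - 65)*(1/24613))) = 1/(-94818 + 1/(-87588 - 16808*1/24613)) = 1/(-94818 + 1/(-87588 - 16808/24613)) = 1/(-94818 + 1/(-2155820252/24613)) = 1/(-94818 - 24613/2155820252) = 1/(-204410564678749/2155820252) = -2155820252/204410564678749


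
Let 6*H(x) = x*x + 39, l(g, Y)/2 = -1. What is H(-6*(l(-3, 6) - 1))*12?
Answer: 726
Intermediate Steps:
l(g, Y) = -2 (l(g, Y) = 2*(-1) = -2)
H(x) = 13/2 + x²/6 (H(x) = (x*x + 39)/6 = (x² + 39)/6 = (39 + x²)/6 = 13/2 + x²/6)
H(-6*(l(-3, 6) - 1))*12 = (13/2 + (-6*(-2 - 1))²/6)*12 = (13/2 + (-6*(-3))²/6)*12 = (13/2 + (⅙)*18²)*12 = (13/2 + (⅙)*324)*12 = (13/2 + 54)*12 = (121/2)*12 = 726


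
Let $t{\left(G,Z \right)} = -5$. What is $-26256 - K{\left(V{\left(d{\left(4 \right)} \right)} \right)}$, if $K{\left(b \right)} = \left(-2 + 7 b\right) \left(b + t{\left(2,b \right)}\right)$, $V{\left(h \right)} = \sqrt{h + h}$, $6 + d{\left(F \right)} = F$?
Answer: $-26238 + 74 i \approx -26238.0 + 74.0 i$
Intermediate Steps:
$d{\left(F \right)} = -6 + F$
$V{\left(h \right)} = \sqrt{2} \sqrt{h}$ ($V{\left(h \right)} = \sqrt{2 h} = \sqrt{2} \sqrt{h}$)
$K{\left(b \right)} = \left(-5 + b\right) \left(-2 + 7 b\right)$ ($K{\left(b \right)} = \left(-2 + 7 b\right) \left(b - 5\right) = \left(-2 + 7 b\right) \left(-5 + b\right) = \left(-5 + b\right) \left(-2 + 7 b\right)$)
$-26256 - K{\left(V{\left(d{\left(4 \right)} \right)} \right)} = -26256 - \left(10 - 37 \sqrt{2} \sqrt{-6 + 4} + 7 \left(\sqrt{2} \sqrt{-6 + 4}\right)^{2}\right) = -26256 - \left(10 - 37 \sqrt{2} \sqrt{-2} + 7 \left(\sqrt{2} \sqrt{-2}\right)^{2}\right) = -26256 - \left(10 - 37 \sqrt{2} i \sqrt{2} + 7 \left(\sqrt{2} i \sqrt{2}\right)^{2}\right) = -26256 - \left(10 - 37 \cdot 2 i + 7 \left(2 i\right)^{2}\right) = -26256 - \left(10 - 74 i + 7 \left(-4\right)\right) = -26256 - \left(10 - 74 i - 28\right) = -26256 - \left(-18 - 74 i\right) = -26256 + \left(18 + 74 i\right) = -26238 + 74 i$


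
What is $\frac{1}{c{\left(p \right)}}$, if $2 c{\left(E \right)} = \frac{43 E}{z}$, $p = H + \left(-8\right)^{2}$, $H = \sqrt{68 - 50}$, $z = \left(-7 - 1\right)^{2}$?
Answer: $\frac{4096}{87677} - \frac{192 \sqrt{2}}{87677} \approx 0.04362$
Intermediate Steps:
$z = 64$ ($z = \left(-8\right)^{2} = 64$)
$H = 3 \sqrt{2}$ ($H = \sqrt{18} = 3 \sqrt{2} \approx 4.2426$)
$p = 64 + 3 \sqrt{2}$ ($p = 3 \sqrt{2} + \left(-8\right)^{2} = 3 \sqrt{2} + 64 = 64 + 3 \sqrt{2} \approx 68.243$)
$c{\left(E \right)} = \frac{43 E}{128}$ ($c{\left(E \right)} = \frac{43 E \frac{1}{64}}{2} = \frac{\frac{43}{64} E}{2} = \frac{43 E}{128}$)
$\frac{1}{c{\left(p \right)}} = \frac{1}{\frac{43}{128} \left(64 + 3 \sqrt{2}\right)} = \frac{1}{\frac{43}{2} + \frac{129 \sqrt{2}}{128}}$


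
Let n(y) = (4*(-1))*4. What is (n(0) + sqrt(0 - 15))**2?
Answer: (16 - I*sqrt(15))**2 ≈ 241.0 - 123.94*I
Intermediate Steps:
n(y) = -16 (n(y) = -4*4 = -16)
(n(0) + sqrt(0 - 15))**2 = (-16 + sqrt(0 - 15))**2 = (-16 + sqrt(-15))**2 = (-16 + I*sqrt(15))**2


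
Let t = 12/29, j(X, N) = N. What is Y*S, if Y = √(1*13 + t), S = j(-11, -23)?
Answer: -23*√11281/29 ≈ -84.237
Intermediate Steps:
S = -23
t = 12/29 (t = 12*(1/29) = 12/29 ≈ 0.41379)
Y = √11281/29 (Y = √(1*13 + 12/29) = √(13 + 12/29) = √(389/29) = √11281/29 ≈ 3.6625)
Y*S = (√11281/29)*(-23) = -23*√11281/29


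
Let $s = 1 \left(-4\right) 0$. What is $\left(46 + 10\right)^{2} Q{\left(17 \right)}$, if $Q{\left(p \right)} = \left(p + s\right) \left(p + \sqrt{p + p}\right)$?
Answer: $906304 + 53312 \sqrt{34} \approx 1.2172 \cdot 10^{6}$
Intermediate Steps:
$s = 0$ ($s = \left(-4\right) 0 = 0$)
$Q{\left(p \right)} = p \left(p + \sqrt{2} \sqrt{p}\right)$ ($Q{\left(p \right)} = \left(p + 0\right) \left(p + \sqrt{p + p}\right) = p \left(p + \sqrt{2 p}\right) = p \left(p + \sqrt{2} \sqrt{p}\right)$)
$\left(46 + 10\right)^{2} Q{\left(17 \right)} = \left(46 + 10\right)^{2} \left(17^{2} + \sqrt{2} \cdot 17^{\frac{3}{2}}\right) = 56^{2} \left(289 + \sqrt{2} \cdot 17 \sqrt{17}\right) = 3136 \left(289 + 17 \sqrt{34}\right) = 906304 + 53312 \sqrt{34}$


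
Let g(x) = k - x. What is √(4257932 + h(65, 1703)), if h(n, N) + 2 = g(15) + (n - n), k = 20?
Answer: √4257935 ≈ 2063.5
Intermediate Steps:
g(x) = 20 - x
h(n, N) = 3 (h(n, N) = -2 + ((20 - 1*15) + (n - n)) = -2 + ((20 - 15) + 0) = -2 + (5 + 0) = -2 + 5 = 3)
√(4257932 + h(65, 1703)) = √(4257932 + 3) = √4257935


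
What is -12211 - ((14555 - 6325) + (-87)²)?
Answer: -28010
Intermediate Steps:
-12211 - ((14555 - 6325) + (-87)²) = -12211 - (8230 + 7569) = -12211 - 1*15799 = -12211 - 15799 = -28010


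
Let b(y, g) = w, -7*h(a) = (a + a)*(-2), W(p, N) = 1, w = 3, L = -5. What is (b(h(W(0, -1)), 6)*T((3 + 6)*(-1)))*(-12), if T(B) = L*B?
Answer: -1620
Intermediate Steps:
h(a) = 4*a/7 (h(a) = -(a + a)*(-2)/7 = -2*a*(-2)/7 = -(-4)*a/7 = 4*a/7)
b(y, g) = 3
T(B) = -5*B
(b(h(W(0, -1)), 6)*T((3 + 6)*(-1)))*(-12) = (3*(-5*(3 + 6)*(-1)))*(-12) = (3*(-45*(-1)))*(-12) = (3*(-5*(-9)))*(-12) = (3*45)*(-12) = 135*(-12) = -1620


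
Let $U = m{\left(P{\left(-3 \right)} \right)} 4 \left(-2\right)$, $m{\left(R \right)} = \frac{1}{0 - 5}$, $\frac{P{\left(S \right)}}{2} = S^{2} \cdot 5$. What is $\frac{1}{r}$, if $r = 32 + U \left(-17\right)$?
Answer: $\frac{5}{24} \approx 0.20833$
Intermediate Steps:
$P{\left(S \right)} = 10 S^{2}$ ($P{\left(S \right)} = 2 S^{2} \cdot 5 = 2 \cdot 5 S^{2} = 10 S^{2}$)
$m{\left(R \right)} = - \frac{1}{5}$ ($m{\left(R \right)} = \frac{1}{-5} = - \frac{1}{5}$)
$U = \frac{8}{5}$ ($U = \left(- \frac{1}{5}\right) 4 \left(-2\right) = \left(- \frac{4}{5}\right) \left(-2\right) = \frac{8}{5} \approx 1.6$)
$r = \frac{24}{5}$ ($r = 32 + \frac{8}{5} \left(-17\right) = 32 - \frac{136}{5} = \frac{24}{5} \approx 4.8$)
$\frac{1}{r} = \frac{1}{\frac{24}{5}} = \frac{5}{24}$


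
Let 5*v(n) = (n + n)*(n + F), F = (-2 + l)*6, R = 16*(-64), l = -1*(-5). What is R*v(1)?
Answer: -38912/5 ≈ -7782.4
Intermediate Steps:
l = 5
R = -1024
F = 18 (F = (-2 + 5)*6 = 3*6 = 18)
v(n) = 2*n*(18 + n)/5 (v(n) = ((n + n)*(n + 18))/5 = ((2*n)*(18 + n))/5 = (2*n*(18 + n))/5 = 2*n*(18 + n)/5)
R*v(1) = -2048*(18 + 1)/5 = -2048*19/5 = -1024*38/5 = -38912/5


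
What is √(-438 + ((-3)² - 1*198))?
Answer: I*√627 ≈ 25.04*I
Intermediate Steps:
√(-438 + ((-3)² - 1*198)) = √(-438 + (9 - 198)) = √(-438 - 189) = √(-627) = I*√627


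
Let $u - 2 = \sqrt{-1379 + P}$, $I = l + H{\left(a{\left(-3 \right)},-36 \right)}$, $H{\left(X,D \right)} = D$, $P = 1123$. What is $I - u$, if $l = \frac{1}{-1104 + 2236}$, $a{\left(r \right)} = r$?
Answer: $- \frac{43015}{1132} - 16 i \approx -37.999 - 16.0 i$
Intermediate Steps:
$l = \frac{1}{1132} \approx 0.00088339$
$I = - \frac{40751}{1132}$ ($I = \frac{1}{1132} - 36 = - \frac{40751}{1132} \approx -35.999$)
$u = 2 + 16 i$ ($u = 2 + \sqrt{-1379 + 1123} = 2 + \sqrt{-256} = 2 + 16 i \approx 2.0 + 16.0 i$)
$I - u = - \frac{40751}{1132} - \left(2 + 16 i\right) = - \frac{43015}{1132} - 16 i$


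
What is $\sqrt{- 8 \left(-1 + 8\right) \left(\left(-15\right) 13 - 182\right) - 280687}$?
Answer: $5 i \sqrt{10383} \approx 509.48 i$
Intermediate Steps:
$\sqrt{- 8 \left(-1 + 8\right) \left(\left(-15\right) 13 - 182\right) - 280687} = \sqrt{\left(-8\right) 7 \left(-195 - 182\right) - 280687} = \sqrt{\left(-56\right) \left(-377\right) - 280687} = \sqrt{21112 - 280687} = \sqrt{-259575} = 5 i \sqrt{10383}$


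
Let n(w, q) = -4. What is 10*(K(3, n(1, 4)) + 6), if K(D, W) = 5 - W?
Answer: 150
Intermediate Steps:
10*(K(3, n(1, 4)) + 6) = 10*((5 - 1*(-4)) + 6) = 10*((5 + 4) + 6) = 10*(9 + 6) = 10*15 = 150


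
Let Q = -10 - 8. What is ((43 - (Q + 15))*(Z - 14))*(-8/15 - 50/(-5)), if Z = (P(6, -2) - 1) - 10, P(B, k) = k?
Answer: -58788/5 ≈ -11758.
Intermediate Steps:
Q = -18
Z = -13 (Z = (-2 - 1) - 10 = -3 - 10 = -13)
((43 - (Q + 15))*(Z - 14))*(-8/15 - 50/(-5)) = ((43 - (-18 + 15))*(-13 - 14))*(-8/15 - 50/(-5)) = ((43 - 1*(-3))*(-27))*(-8*1/15 - 50*(-1/5)) = ((43 + 3)*(-27))*(-8/15 + 10) = (46*(-27))*(142/15) = -1242*142/15 = -58788/5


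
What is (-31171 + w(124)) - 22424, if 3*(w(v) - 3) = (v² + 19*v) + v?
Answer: -47640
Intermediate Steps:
w(v) = 3 + v²/3 + 20*v/3 (w(v) = 3 + ((v² + 19*v) + v)/3 = 3 + (v² + 20*v)/3 = 3 + (v²/3 + 20*v/3) = 3 + v²/3 + 20*v/3)
(-31171 + w(124)) - 22424 = (-31171 + (3 + (⅓)*124² + (20/3)*124)) - 22424 = (-31171 + (3 + (⅓)*15376 + 2480/3)) - 22424 = (-31171 + (3 + 15376/3 + 2480/3)) - 22424 = (-31171 + 5955) - 22424 = -25216 - 22424 = -47640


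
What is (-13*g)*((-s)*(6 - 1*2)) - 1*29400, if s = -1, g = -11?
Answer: -28828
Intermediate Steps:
(-13*g)*((-s)*(6 - 1*2)) - 1*29400 = (-13*(-11))*((-1*(-1))*(6 - 1*2)) - 1*29400 = 143*(1*(6 - 2)) - 29400 = 143*(1*4) - 29400 = 143*4 - 29400 = 572 - 29400 = -28828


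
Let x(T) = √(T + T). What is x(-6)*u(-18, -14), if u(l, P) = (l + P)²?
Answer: 2048*I*√3 ≈ 3547.2*I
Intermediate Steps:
x(T) = √2*√T (x(T) = √(2*T) = √2*√T)
u(l, P) = (P + l)²
x(-6)*u(-18, -14) = (√2*√(-6))*(-14 - 18)² = (√2*(I*√6))*(-32)² = (2*I*√3)*1024 = 2048*I*√3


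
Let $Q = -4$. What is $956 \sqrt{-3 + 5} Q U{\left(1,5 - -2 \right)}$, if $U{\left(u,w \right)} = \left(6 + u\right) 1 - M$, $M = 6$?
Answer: $- 3824 \sqrt{2} \approx -5408.0$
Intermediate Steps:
$U{\left(u,w \right)} = u$ ($U{\left(u,w \right)} = \left(6 + u\right) 1 - 6 = \left(6 + u\right) - 6 = u$)
$956 \sqrt{-3 + 5} Q U{\left(1,5 - -2 \right)} = 956 \sqrt{-3 + 5} \left(-4\right) 1 = 956 \sqrt{2} \left(-4\right) 1 = 956 - 4 \sqrt{2} \cdot 1 = 956 \left(- 4 \sqrt{2}\right) = - 3824 \sqrt{2}$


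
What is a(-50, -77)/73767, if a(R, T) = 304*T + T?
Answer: -23485/73767 ≈ -0.31837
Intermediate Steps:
a(R, T) = 305*T
a(-50, -77)/73767 = (305*(-77))/73767 = -23485*1/73767 = -23485/73767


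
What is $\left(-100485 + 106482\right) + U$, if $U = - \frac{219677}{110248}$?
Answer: $\frac{660937579}{110248} \approx 5995.0$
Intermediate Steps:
$U = - \frac{219677}{110248}$ ($U = \left(-219677\right) \frac{1}{110248} = - \frac{219677}{110248} \approx -1.9926$)
$\left(-100485 + 106482\right) + U = \left(-100485 + 106482\right) - \frac{219677}{110248} = 5997 - \frac{219677}{110248} = \frac{660937579}{110248}$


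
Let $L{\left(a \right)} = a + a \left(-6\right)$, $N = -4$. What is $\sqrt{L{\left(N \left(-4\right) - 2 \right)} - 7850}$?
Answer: $12 i \sqrt{55} \approx 88.994 i$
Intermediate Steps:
$L{\left(a \right)} = - 5 a$ ($L{\left(a \right)} = a - 6 a = - 5 a$)
$\sqrt{L{\left(N \left(-4\right) - 2 \right)} - 7850} = \sqrt{- 5 \left(\left(-4\right) \left(-4\right) - 2\right) - 7850} = \sqrt{- 5 \left(16 - 2\right) - 7850} = \sqrt{\left(-5\right) 14 - 7850} = \sqrt{-70 - 7850} = \sqrt{-7920} = 12 i \sqrt{55}$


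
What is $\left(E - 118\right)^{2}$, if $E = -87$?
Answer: $42025$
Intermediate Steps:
$\left(E - 118\right)^{2} = \left(-87 - 118\right)^{2} = \left(-205\right)^{2} = 42025$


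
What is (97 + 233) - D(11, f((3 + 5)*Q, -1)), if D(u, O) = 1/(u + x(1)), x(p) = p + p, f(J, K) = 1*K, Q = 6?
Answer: 4289/13 ≈ 329.92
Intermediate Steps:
f(J, K) = K
x(p) = 2*p
D(u, O) = 1/(2 + u) (D(u, O) = 1/(u + 2*1) = 1/(u + 2) = 1/(2 + u))
(97 + 233) - D(11, f((3 + 5)*Q, -1)) = (97 + 233) - 1/(2 + 11) = 330 - 1/13 = 4289/13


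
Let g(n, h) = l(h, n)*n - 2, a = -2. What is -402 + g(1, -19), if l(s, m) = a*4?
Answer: -412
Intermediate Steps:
l(s, m) = -8 (l(s, m) = -2*4 = -8)
g(n, h) = -2 - 8*n (g(n, h) = -8*n - 2 = -2 - 8*n)
-402 + g(1, -19) = -402 + (-2 - 8*1) = -402 + (-2 - 8) = -402 - 10 = -412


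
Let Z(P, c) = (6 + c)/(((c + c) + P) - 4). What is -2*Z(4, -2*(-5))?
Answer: -8/5 ≈ -1.6000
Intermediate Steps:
Z(P, c) = (6 + c)/(-4 + P + 2*c) (Z(P, c) = (6 + c)/((2*c + P) - 4) = (6 + c)/((P + 2*c) - 4) = (6 + c)/(-4 + P + 2*c))
-2*Z(4, -2*(-5)) = -2*(6 - 2*(-5))/(-4 + 4 + 2*(-2*(-5))) = -2*(6 + 10)/(-4 + 4 + 2*10) = -2*16/(-4 + 4 + 20) = -2*16/20 = -16/10 = -2*⅘ = -8/5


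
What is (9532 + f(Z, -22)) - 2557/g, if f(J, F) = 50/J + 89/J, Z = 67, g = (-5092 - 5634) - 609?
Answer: 7240776624/759445 ≈ 9534.3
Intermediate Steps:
g = -11335 (g = -10726 - 609 = -11335)
f(J, F) = 139/J
(9532 + f(Z, -22)) - 2557/g = (9532 + 139/67) - 2557/(-11335) = (9532 + 139*(1/67)) - 2557*(-1/11335) = (9532 + 139/67) + 2557/11335 = 638783/67 + 2557/11335 = 7240776624/759445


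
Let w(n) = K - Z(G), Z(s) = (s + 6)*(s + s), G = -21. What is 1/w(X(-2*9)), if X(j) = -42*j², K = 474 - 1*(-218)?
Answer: 1/62 ≈ 0.016129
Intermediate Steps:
Z(s) = 2*s*(6 + s) (Z(s) = (6 + s)*(2*s) = 2*s*(6 + s))
K = 692 (K = 474 + 218 = 692)
w(n) = 62 (w(n) = 692 - 2*(-21)*(6 - 21) = 692 - 2*(-21)*(-15) = 692 - 1*630 = 692 - 630 = 62)
1/w(X(-2*9)) = 1/62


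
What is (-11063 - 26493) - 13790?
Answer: -51346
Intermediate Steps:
(-11063 - 26493) - 13790 = -37556 - 13790 = -51346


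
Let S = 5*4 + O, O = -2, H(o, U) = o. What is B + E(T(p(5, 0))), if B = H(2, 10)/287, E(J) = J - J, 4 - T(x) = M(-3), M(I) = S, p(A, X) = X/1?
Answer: 2/287 ≈ 0.0069686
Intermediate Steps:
p(A, X) = X (p(A, X) = X*1 = X)
S = 18 (S = 5*4 - 2 = 20 - 2 = 18)
M(I) = 18
T(x) = -14 (T(x) = 4 - 1*18 = 4 - 18 = -14)
E(J) = 0
B = 2/287 ≈ 0.0069686
B + E(T(p(5, 0))) = 2/287 + 0 = 2/287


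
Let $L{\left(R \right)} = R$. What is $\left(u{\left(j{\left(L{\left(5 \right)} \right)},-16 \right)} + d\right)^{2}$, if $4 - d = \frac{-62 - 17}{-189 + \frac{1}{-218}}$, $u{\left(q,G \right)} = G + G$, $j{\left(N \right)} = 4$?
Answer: $\frac{1371020860836}{1697687209} \approx 807.58$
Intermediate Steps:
$u{\left(q,G \right)} = 2 G$
$d = \frac{147590}{41203}$ ($d = 4 - \frac{-62 - 17}{-189 + \frac{1}{-218}} = 4 - - \frac{79}{-189 - \frac{1}{218}} = 4 - - \frac{79}{- \frac{41203}{218}} = 4 - \left(-79\right) \left(- \frac{218}{41203}\right) = 4 - \frac{17222}{41203} = \frac{147590}{41203} \approx 3.582$)
$\left(u{\left(j{\left(L{\left(5 \right)} \right)},-16 \right)} + d\right)^{2} = \left(2 \left(-16\right) + \frac{147590}{41203}\right)^{2} = \left(-32 + \frac{147590}{41203}\right)^{2} = \left(- \frac{1170906}{41203}\right)^{2} = \frac{1371020860836}{1697687209}$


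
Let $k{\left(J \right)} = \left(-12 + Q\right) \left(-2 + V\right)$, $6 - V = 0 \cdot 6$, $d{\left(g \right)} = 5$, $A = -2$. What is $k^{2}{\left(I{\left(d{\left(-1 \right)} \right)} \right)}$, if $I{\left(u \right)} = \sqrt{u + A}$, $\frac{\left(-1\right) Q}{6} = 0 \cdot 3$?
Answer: $2304$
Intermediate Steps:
$Q = 0$ ($Q = - 6 \cdot 0 \cdot 3 = \left(-6\right) 0 = 0$)
$I{\left(u \right)} = \sqrt{-2 + u}$ ($I{\left(u \right)} = \sqrt{u - 2} = \sqrt{-2 + u}$)
$V = 6$ ($V = 6 - 0 \cdot 6 = 6 - 0 = 6 + 0 = 6$)
$k{\left(J \right)} = -48$ ($k{\left(J \right)} = \left(-12 + 0\right) \left(-2 + 6\right) = \left(-12\right) 4 = -48$)
$k^{2}{\left(I{\left(d{\left(-1 \right)} \right)} \right)} = \left(-48\right)^{2} = 2304$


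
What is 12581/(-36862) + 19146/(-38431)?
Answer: -1189260263/1416643522 ≈ -0.83949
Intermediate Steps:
12581/(-36862) + 19146/(-38431) = 12581*(-1/36862) + 19146*(-1/38431) = -12581/36862 - 19146/38431 = -1189260263/1416643522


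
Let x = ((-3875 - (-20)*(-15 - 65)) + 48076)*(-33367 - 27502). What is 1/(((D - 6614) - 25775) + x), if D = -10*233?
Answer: -1/2593114988 ≈ -3.8564e-10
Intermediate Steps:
D = -2330
x = -2593080269 (x = ((-3875 - (-20)*(-80)) + 48076)*(-60869) = ((-3875 - 1*1600) + 48076)*(-60869) = ((-3875 - 1600) + 48076)*(-60869) = (-5475 + 48076)*(-60869) = 42601*(-60869) = -2593080269)
1/(((D - 6614) - 25775) + x) = 1/(((-2330 - 6614) - 25775) - 2593080269) = 1/((-8944 - 25775) - 2593080269) = 1/(-34719 - 2593080269) = 1/(-2593114988) = -1/2593114988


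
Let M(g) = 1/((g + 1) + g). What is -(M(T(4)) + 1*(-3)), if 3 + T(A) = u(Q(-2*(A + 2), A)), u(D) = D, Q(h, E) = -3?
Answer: 34/11 ≈ 3.0909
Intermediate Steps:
T(A) = -6 (T(A) = -3 - 3 = -6)
M(g) = 1/(1 + 2*g) (M(g) = 1/((1 + g) + g) = 1/(1 + 2*g))
-(M(T(4)) + 1*(-3)) = -(1/(1 + 2*(-6)) + 1*(-3)) = -(1/(1 - 12) - 3) = -(1/(-11) - 3) = -(-1/11 - 3) = -1*(-34/11) = 34/11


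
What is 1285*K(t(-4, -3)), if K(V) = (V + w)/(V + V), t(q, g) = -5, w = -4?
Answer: 2313/2 ≈ 1156.5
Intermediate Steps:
K(V) = (-4 + V)/(2*V) (K(V) = (V - 4)/(V + V) = (-4 + V)/((2*V)) = (-4 + V)*(1/(2*V)) = (-4 + V)/(2*V))
1285*K(t(-4, -3)) = 1285*((½)*(-4 - 5)/(-5)) = 1285*((½)*(-⅕)*(-9)) = 1285*(9/10) = 2313/2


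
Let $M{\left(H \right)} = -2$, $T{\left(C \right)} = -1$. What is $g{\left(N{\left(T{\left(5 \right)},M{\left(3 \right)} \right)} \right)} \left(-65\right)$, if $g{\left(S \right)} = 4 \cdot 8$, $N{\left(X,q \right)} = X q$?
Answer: $-2080$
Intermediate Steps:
$g{\left(S \right)} = 32$
$g{\left(N{\left(T{\left(5 \right)},M{\left(3 \right)} \right)} \right)} \left(-65\right) = 32 \left(-65\right) = -2080$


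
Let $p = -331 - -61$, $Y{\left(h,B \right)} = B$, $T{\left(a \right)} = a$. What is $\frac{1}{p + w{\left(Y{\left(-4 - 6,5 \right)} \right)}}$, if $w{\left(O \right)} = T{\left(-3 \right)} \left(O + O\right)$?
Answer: $- \frac{1}{300} \approx -0.0033333$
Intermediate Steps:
$w{\left(O \right)} = - 6 O$ ($w{\left(O \right)} = - 3 \left(O + O\right) = - 3 \cdot 2 O = - 6 O$)
$p = -270$ ($p = -331 + 61 = -270$)
$\frac{1}{p + w{\left(Y{\left(-4 - 6,5 \right)} \right)}} = \frac{1}{-270 - 30} = \frac{1}{-300} = - \frac{1}{300}$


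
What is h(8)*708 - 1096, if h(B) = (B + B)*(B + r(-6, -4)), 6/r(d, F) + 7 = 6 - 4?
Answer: 379672/5 ≈ 75934.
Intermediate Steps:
r(d, F) = -6/5 (r(d, F) = 6/(-7 + (6 - 4)) = 6/(-7 + 2) = 6/(-5) = 6*(-⅕) = -6/5)
h(B) = 2*B*(-6/5 + B) (h(B) = (B + B)*(B - 6/5) = (2*B)*(-6/5 + B) = 2*B*(-6/5 + B))
h(8)*708 - 1096 = ((⅖)*8*(-6 + 5*8))*708 - 1096 = ((⅖)*8*(-6 + 40))*708 - 1096 = ((⅖)*8*34)*708 - 1096 = (544/5)*708 - 1096 = 385152/5 - 1096 = 379672/5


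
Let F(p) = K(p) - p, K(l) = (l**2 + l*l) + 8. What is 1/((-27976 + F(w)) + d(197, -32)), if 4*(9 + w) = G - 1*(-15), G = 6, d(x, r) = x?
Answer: -8/221913 ≈ -3.6050e-5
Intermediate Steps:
w = -15/4 (w = -9 + (6 - 1*(-15))/4 = -9 + (6 + 15)/4 = -9 + (1/4)*21 = -9 + 21/4 = -15/4 ≈ -3.7500)
K(l) = 8 + 2*l**2 (K(l) = (l**2 + l**2) + 8 = 2*l**2 + 8 = 8 + 2*l**2)
F(p) = 8 - p + 2*p**2 (F(p) = (8 + 2*p**2) - p = 8 - p + 2*p**2)
1/((-27976 + F(w)) + d(197, -32)) = 1/((-27976 + (8 - 1*(-15/4) + 2*(-15/4)**2)) + 197) = 1/((-27976 + (8 + 15/4 + 2*(225/16))) + 197) = 1/((-27976 + (8 + 15/4 + 225/8)) + 197) = 1/((-27976 + 319/8) + 197) = 1/(-223489/8 + 197) = 1/(-221913/8) = -8/221913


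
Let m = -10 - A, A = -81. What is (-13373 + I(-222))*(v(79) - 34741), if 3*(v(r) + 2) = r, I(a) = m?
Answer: 461801100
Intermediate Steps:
m = 71 (m = -10 - 1*(-81) = -10 + 81 = 71)
I(a) = 71
v(r) = -2 + r/3
(-13373 + I(-222))*(v(79) - 34741) = (-13373 + 71)*((-2 + (⅓)*79) - 34741) = -13302*((-2 + 79/3) - 34741) = -13302*(73/3 - 34741) = -13302*(-104150/3) = 461801100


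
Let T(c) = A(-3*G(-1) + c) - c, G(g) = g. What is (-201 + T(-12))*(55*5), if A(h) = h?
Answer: -54450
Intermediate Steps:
T(c) = 3 (T(c) = (-3*(-1) + c) - c = (3 + c) - c = 3)
(-201 + T(-12))*(55*5) = (-201 + 3)*(55*5) = -198*275 = -54450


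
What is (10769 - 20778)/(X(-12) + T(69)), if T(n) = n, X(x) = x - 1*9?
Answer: -10009/48 ≈ -208.52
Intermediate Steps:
X(x) = -9 + x (X(x) = x - 9 = -9 + x)
(10769 - 20778)/(X(-12) + T(69)) = (10769 - 20778)/((-9 - 12) + 69) = -10009/(-21 + 69) = -10009/48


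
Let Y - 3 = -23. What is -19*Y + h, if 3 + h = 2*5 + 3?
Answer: 390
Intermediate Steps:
Y = -20 (Y = 3 - 23 = -20)
h = 10 (h = -3 + (2*5 + 3) = -3 + (10 + 3) = -3 + 13 = 10)
-19*Y + h = -19*(-20) + 10 = 380 + 10 = 390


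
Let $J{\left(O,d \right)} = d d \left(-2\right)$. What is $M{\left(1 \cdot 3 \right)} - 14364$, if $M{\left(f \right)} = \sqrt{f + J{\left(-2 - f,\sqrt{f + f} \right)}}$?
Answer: $-14364 + 3 i \approx -14364.0 + 3.0 i$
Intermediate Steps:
$J{\left(O,d \right)} = - 2 d^{2}$ ($J{\left(O,d \right)} = d^{2} \left(-2\right) = - 2 d^{2}$)
$M{\left(f \right)} = \sqrt{3} \sqrt{- f}$ ($M{\left(f \right)} = \sqrt{f - 2 \left(\sqrt{f + f}\right)^{2}} = \sqrt{f - 2 \left(\sqrt{2 f}\right)^{2}} = \sqrt{f - 2 \left(\sqrt{2} \sqrt{f}\right)^{2}} = \sqrt{f - 2 \cdot 2 f} = \sqrt{f - 4 f} = \sqrt{- 3 f} = \sqrt{3} \sqrt{- f}$)
$M{\left(1 \cdot 3 \right)} - 14364 = \sqrt{3} \sqrt{- 1 \cdot 3} - 14364 = \sqrt{3} \sqrt{\left(-1\right) 3} - 14364 = \sqrt{3} \sqrt{-3} - 14364 = \sqrt{3} i \sqrt{3} - 14364 = 3 i - 14364 = -14364 + 3 i$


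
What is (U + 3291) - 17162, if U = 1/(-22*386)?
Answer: -117792533/8492 ≈ -13871.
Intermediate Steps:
U = -1/8492 (U = 1/(-8492) = -1/8492 ≈ -0.00011776)
(U + 3291) - 17162 = (-1/8492 + 3291) - 17162 = 27947171/8492 - 17162 = -117792533/8492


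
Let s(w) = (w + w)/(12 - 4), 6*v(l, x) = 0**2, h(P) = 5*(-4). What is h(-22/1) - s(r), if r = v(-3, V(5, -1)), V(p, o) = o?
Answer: -20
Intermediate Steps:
h(P) = -20
v(l, x) = 0 (v(l, x) = (1/6)*0**2 = (1/6)*0 = 0)
r = 0
s(w) = w/4 (s(w) = (2*w)/8 = (2*w)*(1/8) = w/4)
h(-22/1) - s(r) = -20 - 0/4 = -20 - 1*0 = -20 + 0 = -20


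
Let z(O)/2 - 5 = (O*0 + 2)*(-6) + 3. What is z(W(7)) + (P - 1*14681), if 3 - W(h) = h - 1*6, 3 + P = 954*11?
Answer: -4198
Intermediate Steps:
P = 10491 (P = -3 + 954*11 = -3 + 10494 = 10491)
W(h) = 9 - h (W(h) = 3 - (h - 1*6) = 3 - (h - 6) = 3 - (-6 + h) = 3 + (6 - h) = 9 - h)
z(O) = -8 (z(O) = 10 + 2*((O*0 + 2)*(-6) + 3) = 10 + 2*((0 + 2)*(-6) + 3) = 10 + 2*(2*(-6) + 3) = 10 + 2*(-12 + 3) = 10 + 2*(-9) = 10 - 18 = -8)
z(W(7)) + (P - 1*14681) = -8 + (10491 - 1*14681) = -8 + (10491 - 14681) = -8 - 4190 = -4198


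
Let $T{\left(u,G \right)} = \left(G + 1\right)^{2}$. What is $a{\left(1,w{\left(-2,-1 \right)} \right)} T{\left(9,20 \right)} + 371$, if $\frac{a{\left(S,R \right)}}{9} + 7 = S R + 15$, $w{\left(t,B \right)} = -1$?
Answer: $28154$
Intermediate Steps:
$T{\left(u,G \right)} = \left(1 + G\right)^{2}$
$a{\left(S,R \right)} = 72 + 9 R S$ ($a{\left(S,R \right)} = -63 + 9 \left(S R + 15\right) = -63 + 9 \left(R S + 15\right) = -63 + 9 \left(15 + R S\right) = -63 + \left(135 + 9 R S\right) = 72 + 9 R S$)
$a{\left(1,w{\left(-2,-1 \right)} \right)} T{\left(9,20 \right)} + 371 = \left(72 + 9 \left(-1\right) 1\right) \left(1 + 20\right)^{2} + 371 = \left(72 - 9\right) 21^{2} + 371 = 63 \cdot 441 + 371 = 27783 + 371 = 28154$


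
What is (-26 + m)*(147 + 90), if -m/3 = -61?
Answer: 37209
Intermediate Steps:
m = 183 (m = -3*(-61) = 183)
(-26 + m)*(147 + 90) = (-26 + 183)*(147 + 90) = 157*237 = 37209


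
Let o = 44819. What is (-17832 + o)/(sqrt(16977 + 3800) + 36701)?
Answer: 990449887/1346942624 - 26987*sqrt(20777)/1346942624 ≈ 0.73244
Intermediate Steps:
(-17832 + o)/(sqrt(16977 + 3800) + 36701) = (-17832 + 44819)/(sqrt(16977 + 3800) + 36701) = 26987/(sqrt(20777) + 36701) = 26987/(36701 + sqrt(20777))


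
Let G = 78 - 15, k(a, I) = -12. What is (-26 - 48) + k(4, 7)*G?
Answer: -830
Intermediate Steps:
G = 63
(-26 - 48) + k(4, 7)*G = (-26 - 48) - 12*63 = -74 - 756 = -830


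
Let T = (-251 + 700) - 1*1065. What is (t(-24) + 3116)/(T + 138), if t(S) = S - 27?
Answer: -3065/478 ≈ -6.4121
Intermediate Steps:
T = -616 (T = 449 - 1065 = -616)
t(S) = -27 + S
(t(-24) + 3116)/(T + 138) = ((-27 - 24) + 3116)/(-616 + 138) = (-51 + 3116)/(-478) = 3065*(-1/478) = -3065/478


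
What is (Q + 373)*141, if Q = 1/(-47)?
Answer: 52590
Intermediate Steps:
Q = -1/47 ≈ -0.021277
(Q + 373)*141 = (-1/47 + 373)*141 = (17530/47)*141 = 52590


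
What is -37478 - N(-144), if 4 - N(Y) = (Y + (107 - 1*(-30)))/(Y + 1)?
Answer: -5359919/143 ≈ -37482.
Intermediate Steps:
N(Y) = 4 - (137 + Y)/(1 + Y) (N(Y) = 4 - (Y + (107 - 1*(-30)))/(Y + 1) = 4 - (Y + (107 + 30))/(1 + Y) = 4 - (Y + 137)/(1 + Y) = 4 - (137 + Y)/(1 + Y))
-37478 - N(-144) = -37478 - (-133 + 3*(-144))/(1 - 144) = -37478 - (-133 - 432)/(-143) = -37478 - (-1)*(-565)/143 = -37478 - 1*565/143 = -37478 - 565/143 = -5359919/143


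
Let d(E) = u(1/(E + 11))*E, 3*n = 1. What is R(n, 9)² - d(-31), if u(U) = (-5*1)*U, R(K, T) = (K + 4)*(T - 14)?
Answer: 17179/36 ≈ 477.19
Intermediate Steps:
n = ⅓ (n = (⅓)*1 = ⅓ ≈ 0.33333)
R(K, T) = (-14 + T)*(4 + K) (R(K, T) = (4 + K)*(-14 + T) = (-14 + T)*(4 + K))
u(U) = -5*U
d(E) = -5*E/(11 + E) (d(E) = (-5/(E + 11))*E = (-5/(11 + E))*E = -5*E/(11 + E))
R(n, 9)² - d(-31) = (-56 - 14*⅓ + 4*9 + (⅓)*9)² - (-5)*(-31)/(11 - 31) = (-56 - 14/3 + 36 + 3)² - (-5)*(-31)/(-20) = (-65/3)² - (-5)*(-31)*(-1)/20 = 4225/9 - 1*(-31/4) = 4225/9 + 31/4 = 17179/36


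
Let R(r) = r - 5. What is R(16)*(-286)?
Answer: -3146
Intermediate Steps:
R(r) = -5 + r
R(16)*(-286) = (-5 + 16)*(-286) = 11*(-286) = -3146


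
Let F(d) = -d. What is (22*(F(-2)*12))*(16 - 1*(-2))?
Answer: 9504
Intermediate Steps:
(22*(F(-2)*12))*(16 - 1*(-2)) = (22*(-1*(-2)*12))*(16 - 1*(-2)) = (22*(2*12))*(16 + 2) = (22*24)*18 = 528*18 = 9504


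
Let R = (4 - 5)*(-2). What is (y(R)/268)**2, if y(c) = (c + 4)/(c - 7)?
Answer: 9/448900 ≈ 2.0049e-5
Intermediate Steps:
R = 2 (R = -1*(-2) = 2)
y(c) = (4 + c)/(-7 + c)
(y(R)/268)**2 = (((4 + 2)/(-7 + 2))/268)**2 = ((6/(-5))*(1/268))**2 = (-1/5*6*(1/268))**2 = (-6/5*1/268)**2 = (-3/670)**2 = 9/448900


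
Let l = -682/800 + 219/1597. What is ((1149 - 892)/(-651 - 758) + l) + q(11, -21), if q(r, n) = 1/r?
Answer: -7988504923/9900761200 ≈ -0.80686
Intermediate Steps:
l = -456977/638800 (l = -682*1/800 + 219*(1/1597) = -341/400 + 219/1597 = -456977/638800 ≈ -0.71537)
((1149 - 892)/(-651 - 758) + l) + q(11, -21) = ((1149 - 892)/(-651 - 758) - 456977/638800) + 1/11 = (257/(-1409) - 456977/638800) + 1/11 = (257*(-1/1409) - 456977/638800) + 1/11 = (-257/1409 - 456977/638800) + 1/11 = -808052193/900069200 + 1/11 = -7988504923/9900761200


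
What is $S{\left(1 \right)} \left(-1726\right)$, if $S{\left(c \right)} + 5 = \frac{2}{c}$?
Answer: $5178$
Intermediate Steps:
$S{\left(c \right)} = -5 + \frac{2}{c}$
$S{\left(1 \right)} \left(-1726\right) = \left(-5 + \frac{2}{1}\right) \left(-1726\right) = \left(-5 + 2 \cdot 1\right) \left(-1726\right) = \left(-5 + 2\right) \left(-1726\right) = \left(-3\right) \left(-1726\right) = 5178$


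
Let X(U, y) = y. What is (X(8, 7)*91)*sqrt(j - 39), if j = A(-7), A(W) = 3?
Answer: 3822*I ≈ 3822.0*I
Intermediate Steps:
j = 3
(X(8, 7)*91)*sqrt(j - 39) = (7*91)*sqrt(3 - 39) = 637*sqrt(-36) = 637*(6*I) = 3822*I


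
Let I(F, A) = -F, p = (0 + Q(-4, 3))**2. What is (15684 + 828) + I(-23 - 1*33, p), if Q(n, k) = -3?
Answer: 16568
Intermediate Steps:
p = 9 (p = (0 - 3)**2 = (-3)**2 = 9)
(15684 + 828) + I(-23 - 1*33, p) = (15684 + 828) - (-23 - 1*33) = 16512 - (-23 - 33) = 16512 - 1*(-56) = 16512 + 56 = 16568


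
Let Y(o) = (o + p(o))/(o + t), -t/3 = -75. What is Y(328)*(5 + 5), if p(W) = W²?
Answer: 154160/79 ≈ 1951.4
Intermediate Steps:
t = 225 (t = -3*(-75) = 225)
Y(o) = (o + o²)/(225 + o) (Y(o) = (o + o²)/(o + 225) = (o + o²)/(225 + o))
Y(328)*(5 + 5) = (328*(1 + 328)/(225 + 328))*(5 + 5) = (328*329/553)*10 = (328*(1/553)*329)*10 = (15416/79)*10 = 154160/79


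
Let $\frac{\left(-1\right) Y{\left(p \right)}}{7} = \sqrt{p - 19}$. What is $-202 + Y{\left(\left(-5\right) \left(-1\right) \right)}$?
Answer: $-202 - 7 i \sqrt{14} \approx -202.0 - 26.192 i$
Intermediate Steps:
$Y{\left(p \right)} = - 7 \sqrt{-19 + p}$ ($Y{\left(p \right)} = - 7 \sqrt{p - 19} = - 7 \sqrt{-19 + p}$)
$-202 + Y{\left(\left(-5\right) \left(-1\right) \right)} = -202 - 7 \sqrt{-19 - -5} = -202 - 7 \sqrt{-19 + 5} = -202 - 7 \sqrt{-14} = -202 - 7 i \sqrt{14}$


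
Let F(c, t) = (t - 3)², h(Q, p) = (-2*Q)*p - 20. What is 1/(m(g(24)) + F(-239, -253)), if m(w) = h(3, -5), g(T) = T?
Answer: 1/65546 ≈ 1.5256e-5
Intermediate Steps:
h(Q, p) = -20 - 2*Q*p (h(Q, p) = -2*Q*p - 20 = -20 - 2*Q*p)
F(c, t) = (-3 + t)²
m(w) = 10 (m(w) = -20 - 2*3*(-5) = -20 + 30 = 10)
1/(m(g(24)) + F(-239, -253)) = 1/(10 + (-3 - 253)²) = 1/(10 + (-256)²) = 1/(10 + 65536) = 1/65546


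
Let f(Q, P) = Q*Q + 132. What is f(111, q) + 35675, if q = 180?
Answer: 48128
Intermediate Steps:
f(Q, P) = 132 + Q² (f(Q, P) = Q² + 132 = 132 + Q²)
f(111, q) + 35675 = (132 + 111²) + 35675 = (132 + 12321) + 35675 = 12453 + 35675 = 48128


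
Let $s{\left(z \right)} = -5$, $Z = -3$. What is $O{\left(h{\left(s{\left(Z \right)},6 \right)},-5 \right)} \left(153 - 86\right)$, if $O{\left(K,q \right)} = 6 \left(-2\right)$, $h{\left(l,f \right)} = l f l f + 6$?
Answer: $-804$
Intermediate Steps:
$h{\left(l,f \right)} = 6 + f^{2} l^{2}$ ($h{\left(l,f \right)} = f l l f + 6 = f l^{2} f + 6 = f^{2} l^{2} + 6 = 6 + f^{2} l^{2}$)
$O{\left(K,q \right)} = -12$
$O{\left(h{\left(s{\left(Z \right)},6 \right)},-5 \right)} \left(153 - 86\right) = - 12 \left(153 - 86\right) = \left(-12\right) 67 = -804$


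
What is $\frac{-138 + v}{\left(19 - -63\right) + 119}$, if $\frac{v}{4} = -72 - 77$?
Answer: $- \frac{734}{201} \approx -3.6517$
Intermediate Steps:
$v = -596$ ($v = 4 \left(-72 - 77\right) = 4 \left(-149\right) = -596$)
$\frac{-138 + v}{\left(19 - -63\right) + 119} = \frac{-138 - 596}{\left(19 - -63\right) + 119} = - \frac{734}{\left(19 + 63\right) + 119} = - \frac{734}{82 + 119} = - \frac{734}{201}$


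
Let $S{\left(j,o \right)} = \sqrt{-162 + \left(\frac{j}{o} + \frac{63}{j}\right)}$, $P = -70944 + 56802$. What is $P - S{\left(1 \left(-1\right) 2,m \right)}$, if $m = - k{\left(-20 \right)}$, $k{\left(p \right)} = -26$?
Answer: $-14142 - \frac{i \sqrt{130858}}{26} \approx -14142.0 - 13.913 i$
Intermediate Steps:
$P = -14142$
$m = 26$ ($m = \left(-1\right) \left(-26\right) = 26$)
$S{\left(j,o \right)} = \sqrt{-162 + \frac{63}{j} + \frac{j}{o}}$ ($S{\left(j,o \right)} = \sqrt{-162 + \left(\frac{63}{j} + \frac{j}{o}\right)} = \sqrt{-162 + \frac{63}{j} + \frac{j}{o}}$)
$P - S{\left(1 \left(-1\right) 2,m \right)} = -14142 - \sqrt{-162 + \frac{63}{1 \left(-1\right) 2} + \frac{1 \left(-1\right) 2}{26}} = -14142 - \sqrt{-162 + \frac{63}{\left(-1\right) 2} + \left(-1\right) 2 \cdot \frac{1}{26}} = -14142 - \sqrt{-162 + \frac{63}{-2} - \frac{1}{13}} = -14142 - \sqrt{-162 + 63 \left(- \frac{1}{2}\right) - \frac{1}{13}} = -14142 - \sqrt{-162 - \frac{63}{2} - \frac{1}{13}} = -14142 - \sqrt{- \frac{5033}{26}} = -14142 - \frac{i \sqrt{130858}}{26}$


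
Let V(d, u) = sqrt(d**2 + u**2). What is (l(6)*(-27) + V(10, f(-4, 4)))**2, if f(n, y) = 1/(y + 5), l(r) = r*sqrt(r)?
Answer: 12762685/81 - 36*sqrt(48606) ≈ 1.4963e+5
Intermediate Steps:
l(r) = r**(3/2)
f(n, y) = 1/(5 + y)
(l(6)*(-27) + V(10, f(-4, 4)))**2 = (6**(3/2)*(-27) + sqrt(10**2 + (1/(5 + 4))**2))**2 = ((6*sqrt(6))*(-27) + sqrt(100 + (1/9)**2))**2 = (-162*sqrt(6) + sqrt(100 + (1/9)**2))**2 = (-162*sqrt(6) + sqrt(100 + 1/81))**2 = (-162*sqrt(6) + sqrt(8101/81))**2 = (-162*sqrt(6) + sqrt(8101)/9)**2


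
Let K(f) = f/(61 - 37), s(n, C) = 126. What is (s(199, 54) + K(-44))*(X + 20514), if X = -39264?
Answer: -2328125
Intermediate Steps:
K(f) = f/24
(s(199, 54) + K(-44))*(X + 20514) = (126 + (1/24)*(-44))*(-39264 + 20514) = (126 - 11/6)*(-18750) = (745/6)*(-18750) = -2328125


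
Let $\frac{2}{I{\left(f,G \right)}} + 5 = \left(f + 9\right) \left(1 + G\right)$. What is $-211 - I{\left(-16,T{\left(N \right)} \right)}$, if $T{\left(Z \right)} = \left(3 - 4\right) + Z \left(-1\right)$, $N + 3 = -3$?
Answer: $- \frac{9915}{47} \approx -210.96$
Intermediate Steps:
$N = -6$ ($N = -3 - 3 = -6$)
$T{\left(Z \right)} = -1 - Z$
$I{\left(f,G \right)} = \frac{2}{-5 + \left(1 + G\right) \left(9 + f\right)}$ ($I{\left(f,G \right)} = \frac{2}{-5 + \left(f + 9\right) \left(1 + G\right)} = \frac{2}{-5 + \left(9 + f\right) \left(1 + G\right)} = \frac{2}{-5 + \left(1 + G\right) \left(9 + f\right)}$)
$-211 - I{\left(-16,T{\left(N \right)} \right)} = -211 - \frac{2}{4 - 16 + 9 \left(-1 - -6\right) + \left(-1 - -6\right) \left(-16\right)} = -211 - \frac{2}{4 - 16 + 9 \left(-1 + 6\right) + \left(-1 + 6\right) \left(-16\right)} = -211 - \frac{2}{4 - 16 + 9 \cdot 5 + 5 \left(-16\right)} = -211 - \frac{2}{4 - 16 + 45 - 80} = -211 - \frac{2}{-47} = -211 - 2 \left(- \frac{1}{47}\right) = -211 - - \frac{2}{47} = -211 + \frac{2}{47} = - \frac{9915}{47}$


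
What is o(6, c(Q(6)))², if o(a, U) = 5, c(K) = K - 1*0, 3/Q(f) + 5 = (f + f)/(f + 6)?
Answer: 25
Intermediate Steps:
Q(f) = 3/(-5 + 2*f/(6 + f)) (Q(f) = 3/(-5 + (f + f)/(f + 6)) = 3/(-5 + (2*f)/(6 + f)) = 3/(-5 + 2*f/(6 + f)))
c(K) = K (c(K) = K + 0 = K)
o(6, c(Q(6)))² = 5² = 25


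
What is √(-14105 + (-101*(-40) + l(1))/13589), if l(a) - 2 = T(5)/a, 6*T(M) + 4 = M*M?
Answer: I*√10418349265622/27178 ≈ 118.76*I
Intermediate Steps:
T(M) = -⅔ + M²/6 (T(M) = -⅔ + (M*M)/6 = -⅔ + M²/6)
l(a) = 2 + 7/(2*a) (l(a) = 2 + (-⅔ + (⅙)*5²)/a = 2 + (-⅔ + (⅙)*25)/a = 2 + (-⅔ + 25/6)/a = 2 + 7/(2*a))
√(-14105 + (-101*(-40) + l(1))/13589) = √(-14105 + (-101*(-40) + (2 + (7/2)/1))/13589) = √(-14105 + (4040 + (2 + (7/2)*1))*(1/13589)) = √(-14105 + (4040 + (2 + 7/2))*(1/13589)) = √(-14105 + (4040 + 11/2)*(1/13589)) = √(-14105 + (8091/2)*(1/13589)) = √(-14105 + 8091/27178) = √(-383337599/27178) = I*√10418349265622/27178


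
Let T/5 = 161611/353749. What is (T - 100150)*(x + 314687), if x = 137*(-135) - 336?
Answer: -952848741918320/32159 ≈ -2.9629e+10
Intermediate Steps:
T = 808055/353749 (T = 5*(161611/353749) = 808055/353749 ≈ 2.2843)
x = -18831 (x = -18495 - 336 = -18831)
(T - 100150)*(x + 314687) = (808055/353749 - 100150)*(-18831 + 314687) = -35427154295/353749*295856 = -952848741918320/32159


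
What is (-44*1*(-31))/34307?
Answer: 1364/34307 ≈ 0.039759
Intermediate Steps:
(-44*1*(-31))/34307 = -44*(-31)*(1/34307) = 1364*(1/34307) = 1364/34307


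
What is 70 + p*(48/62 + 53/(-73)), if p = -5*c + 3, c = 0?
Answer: 158737/2263 ≈ 70.145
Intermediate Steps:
p = 3 (p = -5*0 + 3 = 0 + 3 = 3)
70 + p*(48/62 + 53/(-73)) = 70 + 3*(48/62 + 53/(-73)) = 70 + 3*(48*(1/62) + 53*(-1/73)) = 70 + 3*(24/31 - 53/73) = 70 + 3*(109/2263) = 70 + 327/2263 = 158737/2263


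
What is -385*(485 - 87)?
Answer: -153230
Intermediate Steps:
-385*(485 - 87) = -385*398 = -153230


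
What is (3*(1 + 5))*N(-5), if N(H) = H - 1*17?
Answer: -396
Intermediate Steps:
N(H) = -17 + H (N(H) = H - 17 = -17 + H)
(3*(1 + 5))*N(-5) = (3*(1 + 5))*(-17 - 5) = (3*6)*(-22) = 18*(-22) = -396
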